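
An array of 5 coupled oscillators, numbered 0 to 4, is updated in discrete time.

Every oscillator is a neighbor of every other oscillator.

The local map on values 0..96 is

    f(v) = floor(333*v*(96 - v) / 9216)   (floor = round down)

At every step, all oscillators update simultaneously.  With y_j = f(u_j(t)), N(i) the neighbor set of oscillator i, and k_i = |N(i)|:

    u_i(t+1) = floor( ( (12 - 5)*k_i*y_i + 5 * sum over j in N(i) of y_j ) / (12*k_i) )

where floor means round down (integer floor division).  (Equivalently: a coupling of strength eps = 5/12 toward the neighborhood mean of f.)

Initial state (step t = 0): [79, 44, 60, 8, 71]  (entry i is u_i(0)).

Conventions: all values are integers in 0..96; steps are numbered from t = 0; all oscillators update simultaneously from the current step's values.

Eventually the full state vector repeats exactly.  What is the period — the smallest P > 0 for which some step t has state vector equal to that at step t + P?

Answer: 4
Key observation: The state at step 6, [83, 83, 83, 83, 83], reappears at step 10 — and no state repeats earlier — so the cycle the system enters has period 4.

Derivation:
t=0: [79, 44, 60, 8, 71]
t=1: [53, 70, 68, 42, 61]
t=2: [78, 70, 71, 77, 75]
t=3: [53, 61, 60, 54, 56]
t=4: [80, 78, 78, 80, 79]
t=5: [47, 48, 48, 47, 48]
t=6: [83, 83, 83, 83, 83]
t=7: [38, 38, 38, 38, 38]
t=8: [79, 79, 79, 79, 79]
t=9: [48, 48, 48, 48, 48]
t=10: [83, 83, 83, 83, 83]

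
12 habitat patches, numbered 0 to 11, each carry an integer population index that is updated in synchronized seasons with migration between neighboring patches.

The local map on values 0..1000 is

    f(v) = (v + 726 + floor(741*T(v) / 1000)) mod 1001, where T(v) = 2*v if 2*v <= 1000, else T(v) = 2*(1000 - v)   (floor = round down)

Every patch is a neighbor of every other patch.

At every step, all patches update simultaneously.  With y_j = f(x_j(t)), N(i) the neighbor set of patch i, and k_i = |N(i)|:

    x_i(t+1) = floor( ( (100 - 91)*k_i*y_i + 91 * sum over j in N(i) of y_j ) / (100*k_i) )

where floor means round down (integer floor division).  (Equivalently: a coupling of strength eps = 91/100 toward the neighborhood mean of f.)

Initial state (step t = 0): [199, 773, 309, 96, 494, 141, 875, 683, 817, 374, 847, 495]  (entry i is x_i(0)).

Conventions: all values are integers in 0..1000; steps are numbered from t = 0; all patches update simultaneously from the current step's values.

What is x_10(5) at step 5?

Simulating step by step:
t=0: [199, 773, 309, 96, 494, 141, 875, 683, 817, 374, 847, 495]
t=1: [697, 701, 699, 702, 702, 696, 701, 702, 701, 700, 701, 702]
t=2: [869, 869, 869, 869, 869, 869, 869, 869, 869, 869, 869, 869]
t=3: [788, 788, 788, 788, 788, 788, 788, 788, 788, 788, 788, 788]
t=4: [827, 827, 827, 827, 827, 827, 827, 827, 827, 827, 827, 827]
t=5: [808, 808, 808, 808, 808, 808, 808, 808, 808, 808, 808, 808]

Answer: x_10(5) = 808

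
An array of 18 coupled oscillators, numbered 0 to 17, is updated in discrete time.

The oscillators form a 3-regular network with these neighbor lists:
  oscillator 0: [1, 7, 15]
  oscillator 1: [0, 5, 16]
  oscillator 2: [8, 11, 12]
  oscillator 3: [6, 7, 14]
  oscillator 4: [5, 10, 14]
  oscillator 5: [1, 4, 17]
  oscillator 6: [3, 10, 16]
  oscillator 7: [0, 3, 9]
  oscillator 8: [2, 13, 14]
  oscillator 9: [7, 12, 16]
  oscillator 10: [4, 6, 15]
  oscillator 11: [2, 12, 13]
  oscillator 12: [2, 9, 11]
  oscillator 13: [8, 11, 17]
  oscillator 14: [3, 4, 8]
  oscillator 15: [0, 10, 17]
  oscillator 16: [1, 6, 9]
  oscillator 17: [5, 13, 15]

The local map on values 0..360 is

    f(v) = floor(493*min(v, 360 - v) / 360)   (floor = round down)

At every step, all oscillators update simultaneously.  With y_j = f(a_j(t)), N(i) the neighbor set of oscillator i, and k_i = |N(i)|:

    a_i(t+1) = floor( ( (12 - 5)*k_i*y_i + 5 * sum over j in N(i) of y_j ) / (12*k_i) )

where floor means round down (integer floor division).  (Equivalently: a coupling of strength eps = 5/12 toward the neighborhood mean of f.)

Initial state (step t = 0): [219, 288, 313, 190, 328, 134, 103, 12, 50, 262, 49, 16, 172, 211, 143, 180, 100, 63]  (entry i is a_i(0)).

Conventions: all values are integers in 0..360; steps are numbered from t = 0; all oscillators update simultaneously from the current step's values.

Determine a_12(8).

Answer: a_12(8) = 183

Derivation:
t=0: [219, 288, 313, 190, 328, 134, 103, 12, 50, 262, 49, 16, 172, 211, 143, 180, 100, 63]
t=1: [162, 128, 82, 184, 86, 138, 142, 86, 103, 131, 98, 82, 167, 143, 161, 191, 131, 138]
t=2: [201, 183, 132, 214, 143, 176, 190, 157, 155, 177, 153, 139, 188, 175, 197, 210, 180, 194]
t=3: [218, 238, 193, 209, 207, 232, 226, 216, 212, 237, 209, 201, 222, 226, 214, 210, 242, 227]
t=4: [192, 171, 217, 200, 202, 179, 186, 193, 202, 173, 203, 209, 194, 190, 201, 200, 165, 184]
t=5: [228, 233, 203, 222, 220, 238, 230, 228, 215, 232, 218, 211, 220, 227, 217, 223, 229, 237]
t=6: [180, 173, 207, 186, 188, 171, 181, 180, 197, 178, 190, 200, 193, 185, 193, 184, 177, 172]
t=7: [243, 237, 214, 238, 233, 234, 241, 244, 223, 241, 235, 221, 226, 233, 229, 239, 241, 236]
t=8: [161, 166, 193, 166, 173, 171, 163, 160, 185, 164, 169, 187, 183, 176, 177, 165, 162, 169]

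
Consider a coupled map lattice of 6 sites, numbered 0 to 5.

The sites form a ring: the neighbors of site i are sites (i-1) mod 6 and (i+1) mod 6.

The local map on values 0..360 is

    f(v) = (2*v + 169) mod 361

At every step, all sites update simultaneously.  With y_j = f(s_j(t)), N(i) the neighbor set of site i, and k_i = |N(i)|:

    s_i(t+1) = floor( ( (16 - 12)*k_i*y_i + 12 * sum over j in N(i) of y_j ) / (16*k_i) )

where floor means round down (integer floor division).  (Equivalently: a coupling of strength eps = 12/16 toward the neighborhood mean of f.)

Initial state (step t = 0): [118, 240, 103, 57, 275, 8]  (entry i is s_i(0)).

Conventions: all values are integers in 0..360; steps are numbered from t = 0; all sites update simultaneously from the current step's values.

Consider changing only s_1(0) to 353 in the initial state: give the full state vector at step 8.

Simulating step by step:
t=0: [118, 353, 103, 57, 275, 8]
t=1: [137, 60, 167, 210, 265, 197]
t=2: [204, 156, 229, 237, 245, 208]
t=3: [183, 210, 217, 282, 264, 248]
t=4: [243, 213, 150, 219, 202, 267]
t=5: [289, 209, 207, 181, 273, 275]
t=6: [225, 149, 204, 258, 286, 231]
t=7: [205, 204, 215, 169, 227, 171]
t=8: [191, 225, 195, 224, 176, 217]

Answer: [191, 225, 195, 224, 176, 217]
Key observation: This trace re-runs the system from the modified initial state.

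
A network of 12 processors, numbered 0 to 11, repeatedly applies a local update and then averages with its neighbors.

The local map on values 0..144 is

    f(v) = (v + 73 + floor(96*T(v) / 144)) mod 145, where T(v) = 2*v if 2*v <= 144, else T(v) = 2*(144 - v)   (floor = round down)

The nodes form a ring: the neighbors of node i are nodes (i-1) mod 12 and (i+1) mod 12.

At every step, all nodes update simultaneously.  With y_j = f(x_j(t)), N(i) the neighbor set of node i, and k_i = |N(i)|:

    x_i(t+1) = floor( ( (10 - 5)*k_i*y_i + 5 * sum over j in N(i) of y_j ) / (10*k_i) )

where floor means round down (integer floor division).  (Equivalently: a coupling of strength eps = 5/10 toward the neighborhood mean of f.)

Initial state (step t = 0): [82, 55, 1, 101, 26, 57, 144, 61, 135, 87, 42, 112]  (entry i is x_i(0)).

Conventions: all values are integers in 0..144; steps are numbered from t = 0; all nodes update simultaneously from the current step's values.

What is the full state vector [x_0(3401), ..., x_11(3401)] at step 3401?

Simulating step by step:
t=0: [82, 55, 1, 101, 26, 57, 144, 61, 135, 87, 42, 112]
t=1: [80, 69, 73, 95, 103, 81, 68, 71, 77, 70, 56, 70]
t=2: [91, 91, 91, 89, 87, 89, 89, 91, 93, 83, 74, 83]
t=3: [89, 89, 89, 90, 90, 90, 89, 89, 89, 92, 93, 92]
t=4: [89, 90, 90, 90, 90, 90, 90, 90, 89, 89, 89, 89]
t=5: [90, 90, 90, 90, 90, 90, 90, 90, 90, 90, 90, 90]
t=6: [90, 90, 90, 90, 90, 90, 90, 90, 90, 90, 90, 90]

Answer: [90, 90, 90, 90, 90, 90, 90, 90, 90, 90, 90, 90]
Key observation: The state at step 5, [90, 90, 90, 90, 90, 90, 90, 90, 90, 90, 90, 90], reappears at step 6: the system is in a cycle of period 1 from step 5 on.  Therefore the state at step 3401 equals the state at step 5 + ((3401 - 5) mod 1) = 5, which is [90, 90, 90, 90, 90, 90, 90, 90, 90, 90, 90, 90].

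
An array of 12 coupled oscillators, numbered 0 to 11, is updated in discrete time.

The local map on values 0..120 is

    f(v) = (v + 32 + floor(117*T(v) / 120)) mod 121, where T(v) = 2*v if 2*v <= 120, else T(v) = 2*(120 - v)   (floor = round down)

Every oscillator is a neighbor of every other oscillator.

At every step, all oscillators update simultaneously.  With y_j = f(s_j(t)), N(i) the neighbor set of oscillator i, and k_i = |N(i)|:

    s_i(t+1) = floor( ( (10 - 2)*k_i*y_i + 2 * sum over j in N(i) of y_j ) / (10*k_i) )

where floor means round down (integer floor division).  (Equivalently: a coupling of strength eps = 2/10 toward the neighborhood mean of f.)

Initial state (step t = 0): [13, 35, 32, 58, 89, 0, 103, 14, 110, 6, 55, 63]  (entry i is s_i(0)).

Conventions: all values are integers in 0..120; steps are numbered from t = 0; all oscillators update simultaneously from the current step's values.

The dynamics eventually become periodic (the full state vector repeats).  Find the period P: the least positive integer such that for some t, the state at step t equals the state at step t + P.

Simulating step by step:
t=0: [13, 35, 32, 58, 89, 0, 103, 14, 110, 6, 55, 63]
t=1: [66, 22, 15, 75, 58, 36, 48, 68, 42, 49, 68, 77]
t=2: [78, 89, 73, 71, 78, 27, 55, 77, 41, 57, 77, 70]
t=3: [70, 62, 74, 75, 70, 102, 72, 71, 39, 77, 71, 76]
t=4: [76, 82, 73, 72, 76, 52, 74, 75, 35, 70, 75, 71]
t=5: [71, 67, 73, 74, 71, 64, 72, 71, 25, 75, 71, 75]
t=6: [77, 80, 75, 75, 77, 82, 76, 77, 99, 74, 77, 74]
t=7: [70, 69, 72, 72, 70, 67, 71, 70, 54, 73, 70, 73]
t=8: [77, 78, 76, 76, 77, 80, 76, 77, 71, 75, 77, 75]
t=9: [71, 70, 71, 71, 71, 69, 71, 71, 75, 72, 71, 72]
t=10: [76, 77, 76, 76, 76, 78, 76, 76, 73, 76, 76, 76]
t=11: [72, 71, 72, 72, 72, 70, 72, 72, 74, 72, 72, 72]
t=12: [76, 76, 76, 76, 76, 77, 76, 76, 74, 76, 76, 76]
t=13: [72, 72, 72, 72, 72, 71, 72, 72, 73, 72, 72, 72]
t=14: [76, 76, 76, 76, 76, 76, 76, 76, 75, 76, 76, 76]
t=15: [72, 72, 72, 72, 72, 72, 72, 72, 72, 72, 72, 72]
t=16: [76, 76, 76, 76, 76, 76, 76, 76, 76, 76, 76, 76]
t=17: [72, 72, 72, 72, 72, 72, 72, 72, 72, 72, 72, 72]

Answer: 2
Key observation: The state at step 15, [72, 72, 72, 72, 72, 72, 72, 72, 72, 72, 72, 72], reappears at step 17 — and no state repeats earlier — so the cycle the system enters has period 2.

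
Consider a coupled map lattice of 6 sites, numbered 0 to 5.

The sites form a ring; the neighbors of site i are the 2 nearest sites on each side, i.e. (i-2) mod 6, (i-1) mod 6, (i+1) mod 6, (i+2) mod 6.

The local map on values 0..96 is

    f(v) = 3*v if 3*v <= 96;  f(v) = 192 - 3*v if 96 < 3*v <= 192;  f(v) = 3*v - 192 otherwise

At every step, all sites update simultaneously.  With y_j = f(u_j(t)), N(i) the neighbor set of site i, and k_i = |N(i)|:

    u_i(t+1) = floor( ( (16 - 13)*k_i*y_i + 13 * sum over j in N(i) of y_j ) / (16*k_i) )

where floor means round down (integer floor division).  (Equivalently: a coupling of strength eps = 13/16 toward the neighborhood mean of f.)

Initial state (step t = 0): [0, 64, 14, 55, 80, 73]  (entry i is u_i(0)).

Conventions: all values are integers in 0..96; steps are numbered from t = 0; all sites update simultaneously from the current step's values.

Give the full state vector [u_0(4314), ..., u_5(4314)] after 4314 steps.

Simulating step by step:
t=0: [0, 64, 14, 55, 80, 73]
t=1: [23, 19, 23, 28, 28, 20]
t=2: [67, 67, 72, 70, 73, 70]
t=3: [17, 15, 17, 19, 19, 16]
t=4: [50, 50, 52, 51, 52, 51]
t=5: [38, 39, 39, 38, 38, 39]
t=6: [76, 76, 76, 76, 76, 76]
t=7: [36, 36, 36, 36, 36, 36]
t=8: [84, 84, 84, 84, 84, 84]
t=9: [60, 60, 60, 60, 60, 60]
t=10: [12, 12, 12, 12, 12, 12]
t=11: [36, 36, 36, 36, 36, 36]

Answer: [12, 12, 12, 12, 12, 12]
Key observation: The state at step 7, [36, 36, 36, 36, 36, 36], reappears at step 11: the system is in a cycle of period 4 from step 7 on.  Therefore the state at step 4314 equals the state at step 7 + ((4314 - 7) mod 4) = 10, which is [12, 12, 12, 12, 12, 12].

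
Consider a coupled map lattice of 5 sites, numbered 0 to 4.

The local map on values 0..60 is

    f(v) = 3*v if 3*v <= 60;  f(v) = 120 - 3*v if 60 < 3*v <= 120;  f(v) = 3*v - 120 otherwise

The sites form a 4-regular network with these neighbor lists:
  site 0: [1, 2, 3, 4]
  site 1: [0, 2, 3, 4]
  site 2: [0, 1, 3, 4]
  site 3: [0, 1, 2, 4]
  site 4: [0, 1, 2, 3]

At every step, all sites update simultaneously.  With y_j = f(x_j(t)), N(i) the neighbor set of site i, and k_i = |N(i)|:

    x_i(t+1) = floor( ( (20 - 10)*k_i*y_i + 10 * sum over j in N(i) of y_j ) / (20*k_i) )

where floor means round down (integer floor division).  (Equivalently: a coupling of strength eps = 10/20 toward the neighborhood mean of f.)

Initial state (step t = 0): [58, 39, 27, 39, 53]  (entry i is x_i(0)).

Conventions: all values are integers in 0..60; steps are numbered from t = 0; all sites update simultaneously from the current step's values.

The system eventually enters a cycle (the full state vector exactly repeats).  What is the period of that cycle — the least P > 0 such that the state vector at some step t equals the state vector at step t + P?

Answer: 2
Key observation: The state at step 8, [46, 43, 47, 43, 47], reappears at step 10 — and no state repeats earlier — so the cycle the system enters has period 2.

Derivation:
t=0: [58, 39, 27, 39, 53]
t=1: [37, 18, 31, 18, 31]
t=2: [24, 41, 31, 41, 31]
t=3: [31, 14, 23, 14, 23]
t=4: [36, 42, 45, 42, 45]
t=5: [11, 9, 12, 9, 12]
t=6: [32, 30, 33, 30, 33]
t=7: [24, 27, 23, 27, 23]
t=8: [46, 43, 47, 43, 47]
t=9: [16, 13, 17, 13, 17]
t=10: [46, 43, 47, 43, 47]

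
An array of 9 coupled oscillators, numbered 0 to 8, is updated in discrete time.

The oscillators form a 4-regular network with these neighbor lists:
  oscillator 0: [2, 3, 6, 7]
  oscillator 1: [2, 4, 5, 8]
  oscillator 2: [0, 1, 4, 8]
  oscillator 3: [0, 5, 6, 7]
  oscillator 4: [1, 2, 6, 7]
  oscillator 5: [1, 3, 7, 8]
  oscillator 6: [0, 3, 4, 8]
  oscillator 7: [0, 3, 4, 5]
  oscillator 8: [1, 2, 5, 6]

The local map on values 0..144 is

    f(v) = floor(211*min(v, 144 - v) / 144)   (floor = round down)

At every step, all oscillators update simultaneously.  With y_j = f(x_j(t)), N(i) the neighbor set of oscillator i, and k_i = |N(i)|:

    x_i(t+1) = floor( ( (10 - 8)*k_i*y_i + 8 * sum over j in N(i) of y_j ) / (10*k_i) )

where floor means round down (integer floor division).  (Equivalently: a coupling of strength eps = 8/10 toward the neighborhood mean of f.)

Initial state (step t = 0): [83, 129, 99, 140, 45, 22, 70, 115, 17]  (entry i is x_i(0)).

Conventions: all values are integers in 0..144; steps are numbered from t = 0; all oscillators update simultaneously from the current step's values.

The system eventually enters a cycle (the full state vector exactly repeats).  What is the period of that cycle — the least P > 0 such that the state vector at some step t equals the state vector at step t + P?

Simulating step by step:
t=0: [83, 129, 99, 140, 45, 22, 70, 115, 17]
t=1: [60, 41, 52, 54, 59, 24, 57, 46, 48]
t=2: [78, 65, 75, 70, 74, 62, 81, 70, 64]
t=3: [98, 96, 97, 96, 98, 96, 97, 98, 94]
t=4: [68, 69, 69, 68, 68, 70, 69, 68, 69]
t=5: [99, 100, 100, 100, 100, 100, 99, 99, 101]
t=6: [64, 63, 64, 64, 64, 64, 64, 64, 64]
t=7: [93, 92, 92, 93, 92, 92, 93, 93, 92]
t=8: [74, 76, 75, 74, 75, 75, 74, 74, 75]
t=9: [101, 100, 100, 101, 101, 101, 101, 101, 100]
t=10: [63, 63, 63, 63, 63, 63, 63, 63, 63]
t=11: [92, 92, 92, 92, 92, 92, 92, 92, 92]
t=12: [76, 76, 76, 76, 76, 76, 76, 76, 76]
t=13: [99, 99, 99, 99, 99, 99, 99, 99, 99]
t=14: [65, 65, 65, 65, 65, 65, 65, 65, 65]
t=15: [95, 95, 95, 95, 95, 95, 95, 95, 95]
t=16: [71, 71, 71, 71, 71, 71, 71, 71, 71]
t=17: [104, 104, 104, 104, 104, 104, 104, 104, 104]
t=18: [58, 58, 58, 58, 58, 58, 58, 58, 58]
t=19: [84, 84, 84, 84, 84, 84, 84, 84, 84]
t=20: [87, 87, 87, 87, 87, 87, 87, 87, 87]
t=21: [83, 83, 83, 83, 83, 83, 83, 83, 83]
t=22: [89, 89, 89, 89, 89, 89, 89, 89, 89]
t=23: [80, 80, 80, 80, 80, 80, 80, 80, 80]
t=24: [93, 93, 93, 93, 93, 93, 93, 93, 93]
t=25: [74, 74, 74, 74, 74, 74, 74, 74, 74]
t=26: [102, 102, 102, 102, 102, 102, 102, 102, 102]
t=27: [61, 61, 61, 61, 61, 61, 61, 61, 61]
t=28: [89, 89, 89, 89, 89, 89, 89, 89, 89]

Answer: 6
Key observation: The state at step 22, [89, 89, 89, 89, 89, 89, 89, 89, 89], reappears at step 28 — and no state repeats earlier — so the cycle the system enters has period 6.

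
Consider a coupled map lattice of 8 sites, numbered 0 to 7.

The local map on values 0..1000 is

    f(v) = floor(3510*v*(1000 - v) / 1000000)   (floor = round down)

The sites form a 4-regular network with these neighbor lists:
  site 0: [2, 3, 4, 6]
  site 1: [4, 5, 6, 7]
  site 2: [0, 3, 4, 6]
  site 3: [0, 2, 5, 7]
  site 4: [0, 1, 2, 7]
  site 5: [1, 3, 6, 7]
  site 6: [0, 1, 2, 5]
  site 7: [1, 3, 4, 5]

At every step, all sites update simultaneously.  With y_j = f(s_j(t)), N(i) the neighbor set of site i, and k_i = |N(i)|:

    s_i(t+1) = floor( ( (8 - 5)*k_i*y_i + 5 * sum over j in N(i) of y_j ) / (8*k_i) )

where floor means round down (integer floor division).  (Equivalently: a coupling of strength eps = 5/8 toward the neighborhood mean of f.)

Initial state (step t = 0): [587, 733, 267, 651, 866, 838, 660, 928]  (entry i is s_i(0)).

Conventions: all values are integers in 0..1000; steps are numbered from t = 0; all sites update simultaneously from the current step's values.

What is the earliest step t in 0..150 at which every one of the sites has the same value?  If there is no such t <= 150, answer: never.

Simulating step by step:
t=0: [587, 733, 267, 651, 866, 838, 660, 928]  (not all equal)
t=1: [737, 554, 701, 649, 536, 569, 716, 457]  (not all equal)
t=2: [742, 843, 754, 791, 819, 830, 758, 857]  (not all equal)
t=3: [625, 500, 621, 568, 541, 516, 597, 482]  (not all equal)
t=4: [839, 870, 840, 854, 858, 868, 847, 873]  (not all equal)
t=5: [457, 409, 456, 435, 430, 412, 442, 405]  (not all equal)
t=6: [866, 852, 866, 860, 859, 853, 861, 851]  (not all equal)
t=7: [414, 436, 414, 423, 425, 435, 422, 437]  (not all equal)
t=8: [853, 860, 853, 856, 857, 860, 856, 860]  (not all equal)
t=9: [435, 424, 435, 431, 430, 425, 431, 424]  (not all equal)
t=10: [861, 857, 861, 859, 859, 857, 859, 857]  (not all equal)
t=11: [422, 428, 422, 425, 425, 428, 425, 428]  (not all equal)
t=12: [856, 858, 856, 857, 857, 858, 857, 858]  (not all equal)
t=13: [431, 427, 431, 429, 429, 427, 429, 427]  (not all equal)
t=14: [859, 858, 859, 859, 859, 858, 859, 858]  (not all equal)
t=15: [425, 426, 425, 425, 425, 426, 425, 426]  (not all equal)
t=16: [857, 857, 857, 857, 857, 857, 857, 857]  (all equal)

Answer: 16
Key observation: Synchronization is absorbing here: once all sites are equal they stay equal, and step 16 is the first all-equal step.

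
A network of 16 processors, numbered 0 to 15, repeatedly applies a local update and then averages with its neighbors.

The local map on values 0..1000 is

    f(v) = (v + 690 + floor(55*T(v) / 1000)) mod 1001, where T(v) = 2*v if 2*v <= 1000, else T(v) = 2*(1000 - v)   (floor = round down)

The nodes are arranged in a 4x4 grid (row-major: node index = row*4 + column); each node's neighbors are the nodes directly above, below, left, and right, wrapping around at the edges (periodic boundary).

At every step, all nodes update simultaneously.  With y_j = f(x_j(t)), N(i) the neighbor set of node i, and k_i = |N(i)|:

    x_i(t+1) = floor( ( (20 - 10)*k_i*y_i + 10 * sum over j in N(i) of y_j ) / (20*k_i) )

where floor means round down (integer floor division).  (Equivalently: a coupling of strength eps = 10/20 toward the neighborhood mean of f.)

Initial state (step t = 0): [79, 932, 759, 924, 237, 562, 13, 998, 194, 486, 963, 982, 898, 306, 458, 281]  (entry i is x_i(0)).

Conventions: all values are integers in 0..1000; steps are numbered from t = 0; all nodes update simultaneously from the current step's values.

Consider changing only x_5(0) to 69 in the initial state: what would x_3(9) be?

Simulating step by step:
t=0: [79, 932, 759, 924, 237, 69, 13, 998, 194, 486, 963, 982, 898, 306, 458, 281]
t=1: [738, 569, 505, 552, 868, 697, 674, 712, 758, 408, 553, 617, 512, 220, 243, 261]
t=2: [405, 409, 368, 409, 507, 386, 372, 416, 400, 335, 376, 445, 482, 674, 786, 720]
t=3: [163, 164, 158, 174, 192, 127, 109, 159, 156, 124, 158, 194, 250, 314, 379, 350]
t=4: [888, 761, 766, 776, 880, 841, 833, 870, 881, 737, 763, 786, 714, 365, 285, 396]
t=5: [542, 451, 428, 465, 577, 530, 529, 550, 537, 439, 426, 469, 391, 218, 150, 242]
t=6: [244, 300, 271, 313, 295, 253, 244, 268, 240, 292, 269, 314, 367, 633, 704, 653]
t=7: [501, 421, 675, 432, 492, 611, 971, 624, 498, 416, 673, 432, 380, 250, 552, 264]
t=8: [205, 322, 359, 331, 265, 321, 518, 331, 203, 318, 357, 330, 359, 571, 488, 583]
t=9: [605, 192, 117, 200, 733, 188, 164, 197, 603, 189, 115, 199, 350, 204, 214, 212]

Answer: x_3(9) = 200
Key observation: This trace re-runs the system from the modified initial state.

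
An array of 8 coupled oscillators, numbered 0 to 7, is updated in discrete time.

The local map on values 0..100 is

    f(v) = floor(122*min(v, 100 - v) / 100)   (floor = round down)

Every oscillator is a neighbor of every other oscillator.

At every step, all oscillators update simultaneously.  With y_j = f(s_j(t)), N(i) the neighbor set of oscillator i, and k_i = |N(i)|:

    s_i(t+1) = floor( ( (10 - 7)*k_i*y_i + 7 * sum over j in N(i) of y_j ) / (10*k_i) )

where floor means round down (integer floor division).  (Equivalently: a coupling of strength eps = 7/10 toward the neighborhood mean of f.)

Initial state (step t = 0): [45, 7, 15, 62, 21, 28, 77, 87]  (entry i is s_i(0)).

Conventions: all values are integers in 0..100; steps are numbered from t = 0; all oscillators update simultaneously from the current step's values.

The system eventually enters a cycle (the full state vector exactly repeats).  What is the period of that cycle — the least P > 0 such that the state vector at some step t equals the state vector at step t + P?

Answer: 8
Key observation: The state at step 5, [58, 58, 58, 58, 58, 58, 58, 58], reappears at step 13 — and no state repeats earlier — so the cycle the system enters has period 8.

Derivation:
t=0: [45, 7, 15, 62, 21, 28, 77, 87]
t=1: [33, 24, 26, 32, 27, 29, 28, 25]
t=2: [35, 32, 33, 34, 33, 34, 33, 33]
t=3: [40, 40, 40, 40, 40, 40, 40, 40]
t=4: [48, 48, 48, 48, 48, 48, 48, 48]
t=5: [58, 58, 58, 58, 58, 58, 58, 58]
t=6: [51, 51, 51, 51, 51, 51, 51, 51]
t=7: [59, 59, 59, 59, 59, 59, 59, 59]
t=8: [50, 50, 50, 50, 50, 50, 50, 50]
t=9: [61, 61, 61, 61, 61, 61, 61, 61]
t=10: [47, 47, 47, 47, 47, 47, 47, 47]
t=11: [57, 57, 57, 57, 57, 57, 57, 57]
t=12: [52, 52, 52, 52, 52, 52, 52, 52]
t=13: [58, 58, 58, 58, 58, 58, 58, 58]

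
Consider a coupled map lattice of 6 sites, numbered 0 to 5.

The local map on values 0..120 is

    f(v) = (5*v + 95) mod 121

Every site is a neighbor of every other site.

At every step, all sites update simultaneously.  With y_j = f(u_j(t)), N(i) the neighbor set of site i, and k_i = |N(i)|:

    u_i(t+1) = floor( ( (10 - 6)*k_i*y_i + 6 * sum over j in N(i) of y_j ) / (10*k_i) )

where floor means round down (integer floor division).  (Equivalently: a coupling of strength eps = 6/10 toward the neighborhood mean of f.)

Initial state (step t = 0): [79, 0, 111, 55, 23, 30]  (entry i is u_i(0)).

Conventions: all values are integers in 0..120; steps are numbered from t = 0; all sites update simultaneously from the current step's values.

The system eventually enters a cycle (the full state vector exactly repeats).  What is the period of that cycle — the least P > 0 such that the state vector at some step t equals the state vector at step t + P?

Answer: 2
Key observation: The state at step 92, [58, 44, 44, 58, 44, 44], reappears at step 94 — and no state repeats earlier — so the cycle the system enters has period 2.

Derivation:
t=0: [79, 0, 111, 55, 23, 30]
t=1: [31, 56, 42, 31, 54, 30]
t=2: [13, 14, 29, 13, 12, 12]
t=3: [48, 49, 70, 48, 46, 46]
t=4: [89, 91, 86, 89, 87, 87]
t=5: [53, 55, 48, 53, 50, 50]
t=6: [98, 67, 91, 98, 93, 93]
t=7: [86, 77, 76, 86, 79, 79]
t=8: [50, 71, 70, 50, 40, 40]
t=9: [86, 82, 80, 86, 72, 72]
t=10: [47, 41, 38, 47, 61, 61]
t=11: [66, 58, 54, 66, 52, 52]
t=12: [62, 51, 45, 62, 76, 76]
t=13: [71, 89, 81, 71, 90, 90]
t=14: [68, 59, 48, 68, 61, 61]
t=15: [60, 48, 66, 60, 50, 50]
t=16: [59, 77, 68, 59, 79, 79]
t=17: [38, 63, 50, 38, 32, 32]
t=18: [43, 44, 60, 43, 35, 35]
t=19: [54, 56, 44, 54, 43, 43]
t=20: [27, 30, 47, 27, 46, 46]
t=21: [87, 57, 81, 87, 80, 80]
t=22: [30, 22, 22, 30, 20, 20]
t=23: [39, 62, 62, 39, 59, 59]
t=24: [41, 39, 39, 41, 35, 35]
t=25: [48, 45, 45, 48, 40, 40]
t=26: [79, 75, 75, 79, 68, 68]
t=27: [46, 74, 74, 46, 64, 64]
t=28: [80, 85, 85, 80, 71, 71]
t=29: [35, 42, 42, 35, 56, 56]
t=30: [32, 42, 42, 32, 28, 28]
t=31: [49, 63, 63, 49, 77, 77]
t=32: [90, 76, 76, 90, 95, 95]
t=33: [79, 93, 93, 79, 86, 86]
t=34: [31, 50, 50, 31, 41, 41]
t=35: [42, 69, 69, 42, 56, 56]
t=36: [54, 58, 58, 54, 39, 39]
t=37: [17, 23, 23, 17, 30, 30]
t=38: [52, 61, 61, 52, 37, 37]
t=39: [76, 55, 55, 76, 55, 55]
t=40: [61, 32, 32, 61, 32, 32]
t=41: [25, 18, 18, 25, 18, 18]
t=42: [82, 72, 72, 82, 72, 72]
t=43: [55, 74, 74, 55, 74, 74]
t=44: [52, 79, 79, 52, 79, 79]
t=45: [61, 31, 31, 61, 31, 31]
t=46: [23, 14, 14, 23, 14, 14]
t=47: [67, 54, 54, 67, 54, 54]
t=48: [35, 17, 17, 35, 17, 17]
t=49: [42, 51, 51, 42, 51, 51]
t=50: [84, 97, 97, 84, 97, 97]
t=51: [62, 80, 80, 62, 80, 80]
t=52: [27, 18, 18, 27, 18, 18]
t=53: [87, 74, 74, 87, 74, 74]
t=54: [72, 88, 88, 72, 88, 88]
t=55: [72, 60, 60, 72, 60, 60]
t=56: [63, 46, 46, 63, 46, 46]
t=57: [64, 74, 74, 64, 74, 74]
t=58: [76, 90, 90, 76, 90, 90]
t=59: [87, 73, 73, 87, 73, 73]
t=60: [70, 84, 84, 70, 84, 84]
t=61: [57, 43, 43, 57, 43, 43]
t=62: [41, 55, 55, 41, 55, 55]
t=63: [33, 19, 19, 33, 19, 19]
t=64: [42, 56, 56, 42, 56, 56]
t=65: [38, 24, 24, 38, 24, 24]
t=66: [67, 81, 81, 67, 81, 81]
t=67: [42, 28, 28, 42, 28, 28]
t=68: [87, 101, 101, 87, 101, 101]
t=69: [79, 99, 99, 79, 99, 99]
t=70: [54, 82, 82, 54, 82, 82]
t=71: [11, 16, 16, 11, 16, 16]
t=72: [41, 48, 48, 41, 48, 48]
t=73: [74, 84, 84, 74, 84, 84]
t=74: [67, 48, 48, 67, 48, 48]
t=75: [79, 86, 86, 79, 86, 86]
t=76: [22, 32, 32, 22, 32, 32]
t=77: [49, 30, 30, 49, 30, 30]
t=78: [52, 25, 25, 52, 25, 25]
t=79: [106, 102, 102, 106, 102, 102]
t=80: [10, 4, 4, 10, 4, 4]
t=81: [67, 93, 93, 67, 93, 93]
t=82: [71, 73, 73, 71, 73, 73]
t=83: [91, 94, 94, 91, 94, 94]
t=84: [73, 77, 77, 73, 77, 77]
t=85: [106, 112, 112, 106, 112, 112]
t=86: [34, 42, 42, 34, 42, 42]
t=87: [42, 53, 53, 42, 53, 53]
t=88: [89, 104, 104, 89, 104, 104]
t=89: [33, 21, 21, 33, 21, 21]
t=90: [47, 64, 64, 47, 64, 64]
t=91: [70, 60, 60, 70, 60, 60]
t=92: [58, 44, 44, 58, 44, 44]
t=93: [46, 60, 60, 46, 60, 60]
t=94: [58, 44, 44, 58, 44, 44]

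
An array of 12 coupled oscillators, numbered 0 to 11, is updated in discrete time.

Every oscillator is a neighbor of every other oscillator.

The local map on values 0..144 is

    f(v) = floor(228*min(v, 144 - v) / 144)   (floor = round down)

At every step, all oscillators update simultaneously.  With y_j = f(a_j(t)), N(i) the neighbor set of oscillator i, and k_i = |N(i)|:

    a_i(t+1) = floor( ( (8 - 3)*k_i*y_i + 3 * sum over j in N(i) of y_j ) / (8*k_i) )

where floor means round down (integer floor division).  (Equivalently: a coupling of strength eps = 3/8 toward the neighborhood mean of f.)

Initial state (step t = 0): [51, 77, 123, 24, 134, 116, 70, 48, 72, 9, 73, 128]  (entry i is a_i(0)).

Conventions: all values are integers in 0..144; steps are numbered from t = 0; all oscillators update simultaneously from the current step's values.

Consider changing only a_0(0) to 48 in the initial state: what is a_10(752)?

Simulating step by step:
t=0: [48, 77, 123, 24, 134, 116, 70, 48, 72, 9, 73, 128]
t=1: [70, 88, 45, 48, 34, 52, 91, 70, 93, 34, 92, 40]
t=2: [97, 84, 74, 77, 63, 80, 81, 97, 79, 63, 80, 69]
t=3: [83, 95, 104, 102, 98, 99, 98, 83, 100, 98, 99, 104]
t=4: [87, 75, 67, 69, 72, 72, 72, 87, 71, 72, 72, 67]
t=5: [97, 108, 106, 108, 111, 111, 111, 97, 110, 111, 111, 106]
t=6: [67, 57, 59, 57, 54, 54, 54, 67, 55, 54, 54, 59]
t=7: [99, 90, 92, 90, 87, 87, 87, 99, 88, 87, 87, 92]
t=8: [76, 84, 83, 84, 87, 87, 87, 76, 86, 87, 87, 83]
t=9: [101, 94, 95, 94, 91, 91, 91, 101, 92, 91, 91, 95]
t=10: [72, 78, 77, 78, 81, 81, 81, 72, 80, 81, 81, 77]
t=11: [109, 103, 105, 103, 100, 100, 100, 109, 102, 100, 100, 105]
t=12: [58, 64, 62, 64, 67, 67, 67, 58, 65, 67, 67, 62]
t=13: [95, 101, 99, 101, 103, 103, 103, 95, 101, 103, 103, 99]
t=14: [73, 68, 69, 68, 65, 65, 65, 73, 68, 65, 65, 69]
t=15: [109, 106, 107, 106, 103, 103, 103, 109, 106, 103, 103, 107]
t=16: [57, 60, 59, 60, 62, 62, 62, 57, 60, 62, 62, 59]
t=17: [92, 95, 93, 95, 96, 96, 96, 92, 95, 96, 96, 93]
t=18: [80, 77, 79, 77, 76, 76, 76, 80, 77, 76, 76, 79]
t=19: [102, 105, 103, 105, 106, 106, 106, 102, 105, 106, 106, 103]
t=20: [64, 61, 63, 61, 60, 60, 60, 64, 61, 60, 60, 63]
t=21: [99, 96, 98, 96, 95, 95, 95, 99, 96, 95, 95, 98]
t=22: [72, 75, 73, 75, 76, 76, 76, 72, 75, 76, 76, 73]
t=23: [112, 109, 110, 109, 108, 108, 108, 112, 109, 108, 108, 110]
t=24: [51, 54, 53, 54, 56, 56, 56, 51, 54, 56, 56, 53]
t=25: [82, 85, 83, 85, 86, 86, 86, 82, 85, 86, 86, 83]
t=26: [96, 93, 94, 93, 92, 92, 92, 96, 93, 92, 92, 94]
t=27: [77, 80, 79, 80, 81, 81, 81, 77, 80, 81, 81, 79]
t=28: [104, 101, 101, 101, 99, 99, 99, 104, 101, 99, 99, 101]
t=29: [65, 68, 68, 68, 69, 69, 69, 65, 68, 69, 69, 68]
t=30: [104, 107, 107, 107, 108, 108, 108, 104, 107, 108, 108, 107]
t=31: [61, 58, 58, 58, 57, 57, 57, 61, 58, 57, 57, 58]
t=32: [94, 91, 91, 91, 90, 90, 90, 94, 91, 90, 90, 91]
t=33: [80, 83, 83, 83, 84, 84, 84, 80, 83, 84, 84, 83]
t=34: [99, 96, 96, 96, 95, 95, 95, 99, 96, 95, 95, 96]
t=35: [72, 75, 75, 75, 76, 76, 76, 72, 75, 76, 76, 75]
t=36: [111, 109, 109, 109, 107, 107, 107, 111, 109, 107, 107, 109]
t=37: [53, 55, 55, 55, 57, 57, 57, 53, 55, 57, 57, 55]
t=38: [84, 87, 87, 87, 89, 89, 89, 84, 87, 89, 89, 87]
t=39: [92, 89, 89, 89, 88, 88, 88, 92, 89, 88, 88, 89]
t=40: [83, 86, 86, 86, 87, 87, 87, 83, 86, 87, 87, 86]
t=41: [94, 91, 91, 91, 90, 90, 90, 94, 91, 90, 90, 91]

Answer: a_10(752) = 90
Key observation: The state at step 32, [94, 91, 91, 91, 90, 90, 90, 94, 91, 90, 90, 91], reappears at step 41: the system is in a cycle of period 9 from step 32 on.  Therefore the state at step 752 equals the state at step 32 + ((752 - 32) mod 9) = 32, which is [94, 91, 91, 91, 90, 90, 90, 94, 91, 90, 90, 91].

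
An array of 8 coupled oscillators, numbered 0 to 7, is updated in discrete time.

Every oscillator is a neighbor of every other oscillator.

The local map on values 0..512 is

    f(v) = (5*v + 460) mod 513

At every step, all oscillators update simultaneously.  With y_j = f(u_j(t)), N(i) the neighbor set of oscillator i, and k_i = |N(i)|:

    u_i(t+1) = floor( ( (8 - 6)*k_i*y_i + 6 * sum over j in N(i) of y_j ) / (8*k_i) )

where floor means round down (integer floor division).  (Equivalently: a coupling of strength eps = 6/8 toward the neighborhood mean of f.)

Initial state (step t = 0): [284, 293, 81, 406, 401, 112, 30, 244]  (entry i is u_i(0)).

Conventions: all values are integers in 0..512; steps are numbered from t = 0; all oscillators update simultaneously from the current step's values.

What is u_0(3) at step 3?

Simulating step by step:
t=0: [284, 293, 81, 406, 401, 112, 30, 244]
t=1: [335, 341, 336, 349, 345, 359, 300, 306]
t=2: [188, 192, 188, 198, 195, 205, 236, 240]
t=3: [338, 340, 338, 345, 343, 350, 299, 301]

Answer: u_0(3) = 338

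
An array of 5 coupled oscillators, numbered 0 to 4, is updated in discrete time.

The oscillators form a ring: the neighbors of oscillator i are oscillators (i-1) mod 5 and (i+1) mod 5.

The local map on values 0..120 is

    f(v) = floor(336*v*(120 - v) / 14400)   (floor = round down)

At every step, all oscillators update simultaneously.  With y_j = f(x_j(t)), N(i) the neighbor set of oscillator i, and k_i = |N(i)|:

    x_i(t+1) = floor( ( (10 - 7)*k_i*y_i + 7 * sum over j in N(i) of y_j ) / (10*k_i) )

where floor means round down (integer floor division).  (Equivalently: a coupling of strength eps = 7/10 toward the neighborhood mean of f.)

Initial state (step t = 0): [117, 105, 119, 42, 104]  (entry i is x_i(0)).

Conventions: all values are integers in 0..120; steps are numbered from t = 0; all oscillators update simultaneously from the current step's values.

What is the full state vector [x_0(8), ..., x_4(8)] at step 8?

Simulating step by step:
t=0: [117, 105, 119, 42, 104]
t=1: [28, 14, 39, 36, 40]
t=2: [55, 56, 58, 72, 67]
t=3: [82, 83, 81, 81, 81]
t=4: [72, 72, 72, 73, 72]
t=5: [80, 80, 80, 80, 80]
t=6: [74, 74, 74, 74, 74]
t=7: [79, 79, 79, 79, 79]
t=8: [75, 75, 75, 75, 75]

Answer: [75, 75, 75, 75, 75]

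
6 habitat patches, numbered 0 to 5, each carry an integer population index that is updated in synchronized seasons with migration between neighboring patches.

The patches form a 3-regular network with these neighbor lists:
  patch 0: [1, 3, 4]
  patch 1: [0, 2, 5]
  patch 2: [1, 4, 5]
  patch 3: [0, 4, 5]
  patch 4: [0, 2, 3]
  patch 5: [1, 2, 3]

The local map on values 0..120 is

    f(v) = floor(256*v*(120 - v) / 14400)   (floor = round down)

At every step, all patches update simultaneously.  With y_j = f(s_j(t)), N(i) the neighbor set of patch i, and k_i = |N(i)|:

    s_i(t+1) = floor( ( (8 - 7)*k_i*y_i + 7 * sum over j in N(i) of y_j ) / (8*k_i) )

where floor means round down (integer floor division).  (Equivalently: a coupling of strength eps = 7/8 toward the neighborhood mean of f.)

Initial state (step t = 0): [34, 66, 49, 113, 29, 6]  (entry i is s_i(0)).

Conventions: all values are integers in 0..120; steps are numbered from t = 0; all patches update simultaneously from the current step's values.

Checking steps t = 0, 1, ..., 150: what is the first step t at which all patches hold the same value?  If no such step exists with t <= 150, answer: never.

Simulating step by step:
t=0: [34, 66, 49, 113, 29, 6]  (not all equal)
t=1: [42, 44, 42, 33, 42, 41]  (not all equal)
t=2: [56, 57, 58, 56, 55, 56]  (not all equal)
t=3: [63, 63, 63, 63, 63, 63]  (all equal)

Answer: 3
Key observation: Synchronization is absorbing here: once all patches are equal they stay equal, and step 3 is the first all-equal step.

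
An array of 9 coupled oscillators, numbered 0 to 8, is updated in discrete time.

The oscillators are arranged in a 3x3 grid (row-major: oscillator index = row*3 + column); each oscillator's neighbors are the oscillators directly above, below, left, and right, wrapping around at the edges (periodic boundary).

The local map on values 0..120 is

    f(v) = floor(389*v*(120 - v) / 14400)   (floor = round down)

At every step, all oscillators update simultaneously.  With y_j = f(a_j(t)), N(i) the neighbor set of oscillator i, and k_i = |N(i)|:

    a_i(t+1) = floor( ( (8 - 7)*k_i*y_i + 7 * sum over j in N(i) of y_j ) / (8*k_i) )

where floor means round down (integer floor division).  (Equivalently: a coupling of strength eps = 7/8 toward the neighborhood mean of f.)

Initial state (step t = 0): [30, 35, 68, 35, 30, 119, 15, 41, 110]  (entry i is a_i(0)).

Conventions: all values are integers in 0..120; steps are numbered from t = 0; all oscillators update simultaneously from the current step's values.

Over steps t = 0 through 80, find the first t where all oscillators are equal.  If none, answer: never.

Answer: 8
Key observation: Synchronization is absorbing here: once all oscillators are equal they stay equal, and step 8 is the first all-equal step.

Derivation:
t=0: [30, 35, 68, 35, 30, 119, 15, 41, 110]  (not all equal)
t=1: [73, 81, 52, 51, 63, 60, 63, 59, 53]  (not all equal)
t=2: [92, 93, 92, 95, 93, 95, 95, 93, 96]  (not all equal)
t=3: [66, 67, 65, 65, 65, 65, 65, 65, 65]  (not all equal)
t=4: [95, 95, 95, 96, 95, 96, 96, 95, 96]  (not all equal)
t=5: [63, 64, 63, 62, 63, 62, 62, 63, 62]  (not all equal)
t=6: [96, 96, 96, 97, 96, 97, 97, 96, 97]  (not all equal)
t=7: [61, 62, 61, 60, 61, 60, 60, 61, 60]  (not all equal)
t=8: [97, 97, 97, 97, 97, 97, 97, 97, 97]  (all equal)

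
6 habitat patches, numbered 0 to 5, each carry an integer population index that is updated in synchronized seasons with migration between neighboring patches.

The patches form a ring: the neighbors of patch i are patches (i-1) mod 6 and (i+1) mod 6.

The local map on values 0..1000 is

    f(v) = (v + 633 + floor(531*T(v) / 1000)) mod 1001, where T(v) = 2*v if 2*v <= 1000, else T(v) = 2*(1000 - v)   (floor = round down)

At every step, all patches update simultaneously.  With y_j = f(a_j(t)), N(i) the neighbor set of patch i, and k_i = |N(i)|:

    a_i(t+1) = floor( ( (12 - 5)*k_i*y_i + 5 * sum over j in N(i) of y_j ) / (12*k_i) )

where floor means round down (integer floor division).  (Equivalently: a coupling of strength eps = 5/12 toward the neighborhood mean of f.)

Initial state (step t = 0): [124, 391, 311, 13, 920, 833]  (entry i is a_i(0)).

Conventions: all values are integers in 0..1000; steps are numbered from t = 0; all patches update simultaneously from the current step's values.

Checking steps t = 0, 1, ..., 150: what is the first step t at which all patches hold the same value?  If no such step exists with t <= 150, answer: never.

Simulating step by step:
t=0: [124, 391, 311, 13, 920, 833]  (not all equal)
t=1: [743, 497, 387, 573, 642, 692]  (not all equal)
t=2: [649, 606, 524, 609, 654, 650]  (not all equal)
t=3: [653, 656, 658, 656, 653, 653]  (not all equal)
t=4: [653, 653, 653, 653, 653, 653]  (all equal)

Answer: 4
Key observation: Synchronization is absorbing here: once all patches are equal they stay equal, and step 4 is the first all-equal step.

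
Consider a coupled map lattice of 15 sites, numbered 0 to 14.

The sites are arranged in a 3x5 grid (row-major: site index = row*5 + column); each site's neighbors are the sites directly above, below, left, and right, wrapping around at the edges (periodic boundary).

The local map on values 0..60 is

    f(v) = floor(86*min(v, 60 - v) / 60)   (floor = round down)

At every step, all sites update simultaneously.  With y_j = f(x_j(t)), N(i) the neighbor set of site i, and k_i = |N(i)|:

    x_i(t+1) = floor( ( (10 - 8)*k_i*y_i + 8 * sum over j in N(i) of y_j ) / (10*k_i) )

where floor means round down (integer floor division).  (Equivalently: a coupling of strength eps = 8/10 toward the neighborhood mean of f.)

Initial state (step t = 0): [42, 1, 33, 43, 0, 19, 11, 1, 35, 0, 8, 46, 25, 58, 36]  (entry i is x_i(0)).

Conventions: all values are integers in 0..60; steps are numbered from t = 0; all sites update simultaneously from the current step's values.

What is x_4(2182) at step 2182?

Answer: x_4(2182) = 40
Key observation: The state at step 18, [40, 40, 40, 40, 40, 40, 40, 40, 40, 40, 40, 40, 40, 40, 40], reappears at step 20: the system is in a cycle of period 2 from step 18 on.  Therefore the state at step 2182 equals the state at step 18 + ((2182 - 18) mod 2) = 18, which is [40, 40, 40, 40, 40, 40, 40, 40, 40, 40, 40, 40, 40, 40, 40].

Derivation:
t=0: [42, 1, 33, 43, 0, 19, 11, 1, 35, 0, 8, 46, 25, 58, 36]
t=1: [12, 19, 19, 19, 16, 15, 12, 24, 12, 19, 23, 16, 19, 26, 9]
t=2: [23, 22, 28, 26, 21, 22, 24, 24, 28, 19, 20, 25, 29, 24, 26]
t=3: [30, 34, 36, 36, 32, 30, 33, 37, 34, 33, 32, 33, 36, 37, 31]
t=4: [40, 38, 34, 35, 39, 40, 37, 35, 34, 39, 41, 37, 34, 35, 38]
t=5: [28, 32, 35, 34, 30, 29, 31, 35, 34, 31, 29, 31, 35, 35, 30]
t=6: [41, 39, 36, 37, 40, 40, 39, 36, 37, 41, 41, 39, 36, 37, 40]
t=7: [28, 30, 32, 31, 28, 27, 30, 32, 31, 28, 28, 30, 32, 31, 28]
t=8: [40, 41, 40, 40, 40, 40, 41, 40, 40, 39, 40, 41, 40, 40, 40]
t=9: [27, 27, 27, 28, 28, 28, 27, 27, 28, 28, 27, 27, 27, 28, 28]
t=10: [38, 38, 38, 39, 39, 38, 38, 38, 39, 40, 38, 38, 38, 39, 39]
t=11: [30, 31, 30, 30, 29, 30, 31, 30, 29, 29, 30, 31, 30, 30, 29]
t=12: [42, 41, 42, 42, 41, 42, 41, 42, 42, 41, 42, 41, 42, 42, 41]
t=13: [25, 26, 25, 25, 26, 25, 26, 25, 25, 26, 25, 26, 25, 25, 26]
t=14: [35, 36, 35, 35, 36, 35, 36, 35, 35, 36, 35, 36, 35, 35, 36]
t=15: [34, 34, 34, 34, 34, 34, 34, 34, 34, 34, 34, 34, 34, 34, 34]
t=16: [37, 37, 37, 37, 37, 37, 37, 37, 37, 37, 37, 37, 37, 37, 37]
t=17: [32, 32, 32, 32, 32, 32, 32, 32, 32, 32, 32, 32, 32, 32, 32]
t=18: [40, 40, 40, 40, 40, 40, 40, 40, 40, 40, 40, 40, 40, 40, 40]
t=19: [28, 28, 28, 28, 28, 28, 28, 28, 28, 28, 28, 28, 28, 28, 28]
t=20: [40, 40, 40, 40, 40, 40, 40, 40, 40, 40, 40, 40, 40, 40, 40]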